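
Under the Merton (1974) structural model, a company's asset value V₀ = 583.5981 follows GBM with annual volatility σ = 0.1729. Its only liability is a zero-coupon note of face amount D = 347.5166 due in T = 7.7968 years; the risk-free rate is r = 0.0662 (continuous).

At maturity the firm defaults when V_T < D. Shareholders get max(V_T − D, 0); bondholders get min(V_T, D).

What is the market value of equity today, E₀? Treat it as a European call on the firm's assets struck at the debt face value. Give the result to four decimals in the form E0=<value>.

d₁ = [ln(V₀/D) + (r + σ²/2)T] / (σ√T)
   = [ln(583.5981/347.5166) + (0.0662 + 0.5·0.1729²)·7.7968] / (0.1729·√7.7968)
   = [0.518400 + 0.632689] / 0.482784 = 2.384271
d₂ = d₁ − σ√T = 2.384271 − 0.482784 = 1.901486
N(d₁) = 0.991443,  N(d₂) = 0.971381,  e^(−rT) = 0.596815
E₀ = V₀·N(d₁) − D·e^(−rT)·N(d₂)
   = 583.5981·0.991443 − 347.5166·0.596815·0.971381 = 377.137139

E0=377.1371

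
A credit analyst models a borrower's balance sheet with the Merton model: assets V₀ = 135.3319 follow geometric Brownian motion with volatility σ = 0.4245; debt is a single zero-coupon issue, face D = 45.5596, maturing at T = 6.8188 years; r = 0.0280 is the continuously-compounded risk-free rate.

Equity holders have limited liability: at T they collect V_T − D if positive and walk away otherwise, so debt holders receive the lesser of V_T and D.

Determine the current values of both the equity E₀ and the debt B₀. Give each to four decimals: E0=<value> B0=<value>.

d₁ = [ln(V₀/D) + (r + σ²/2)T] / (σ√T)
   = [ln(135.3319/45.5596) + (0.0280 + 0.5·0.4245²)·6.8188] / (0.4245·√6.8188)
   = [1.088709 + 0.805301] / 1.108490 = 1.708640
d₂ = d₁ − σ√T = 1.708640 − 1.108490 = 0.600150
N(d₁) = 0.956241,  N(d₂) = 0.725797,  e^(−rT) = 0.826193
E₀ = V₀·N(d₁) − D·e^(−rT)·N(d₂)
   = 135.3319·0.956241 − 45.5596·0.826193·0.725797 = 102.090182
B₀ = V₀ − E₀ = 135.3319 − 102.090182 = 33.241718

E0=102.0902 B0=33.2417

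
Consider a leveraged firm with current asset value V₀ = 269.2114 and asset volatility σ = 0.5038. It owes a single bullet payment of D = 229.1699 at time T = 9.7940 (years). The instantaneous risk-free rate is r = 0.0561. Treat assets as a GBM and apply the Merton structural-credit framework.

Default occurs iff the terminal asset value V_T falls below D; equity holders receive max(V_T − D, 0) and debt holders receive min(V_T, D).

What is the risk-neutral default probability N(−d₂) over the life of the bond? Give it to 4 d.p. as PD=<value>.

d₁ = [ln(V₀/D) + (r + σ²/2)T] / (σ√T)
   = [ln(269.2114/229.1699) + (0.0561 + 0.5·0.5038²)·9.7940] / (0.5038·√9.7940)
   = [0.161033 + 1.792373] / 1.576661 = 1.238952
d₂ = d₁ − σ√T = 1.238952 − 1.576661 = -0.337709
risk-neutral PD = N(−d₂) = N(0.337709) = 0.632209

PD=0.6322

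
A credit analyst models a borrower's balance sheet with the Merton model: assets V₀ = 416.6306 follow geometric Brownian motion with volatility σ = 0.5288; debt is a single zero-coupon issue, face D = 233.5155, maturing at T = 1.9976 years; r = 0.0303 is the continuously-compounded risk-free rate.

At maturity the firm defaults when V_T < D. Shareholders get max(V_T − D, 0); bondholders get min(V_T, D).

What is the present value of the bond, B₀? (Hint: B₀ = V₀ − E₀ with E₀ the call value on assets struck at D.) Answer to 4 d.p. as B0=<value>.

B0=196.1906

d₁ = [ln(V₀/D) + (r + σ²/2)T] / (σ√T)
   = [ln(416.6306/233.5155) + (0.0303 + 0.5·0.5288²)·1.9976] / (0.5288·√1.9976)
   = [0.578952 + 0.339821] / 0.747387 = 1.229313
d₂ = d₁ − σ√T = 1.229313 − 0.747387 = 0.481925
N(d₁) = 0.890523,  N(d₂) = 0.685071,  e^(−rT) = 0.941268
E₀ = V₀·N(d₁) − D·e^(−rT)·N(d₂)
   = 416.6306·0.890523 − 233.5155·0.941268·0.685071 = 220.440035
B₀ = V₀ − E₀ = 416.6306 − 220.440035 = 196.190565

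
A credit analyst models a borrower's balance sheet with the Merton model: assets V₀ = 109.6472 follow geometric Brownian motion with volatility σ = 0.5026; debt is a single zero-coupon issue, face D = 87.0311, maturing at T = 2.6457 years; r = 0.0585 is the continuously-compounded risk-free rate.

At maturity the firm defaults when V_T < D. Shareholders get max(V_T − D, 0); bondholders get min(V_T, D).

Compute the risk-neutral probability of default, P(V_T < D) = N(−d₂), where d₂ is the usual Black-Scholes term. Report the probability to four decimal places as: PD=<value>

PD=0.4748

d₁ = [ln(V₀/D) + (r + σ²/2)T] / (σ√T)
   = [ln(109.6472/87.0311) + (0.0585 + 0.5·0.5026²)·2.6457] / (0.5026·√2.6457)
   = [0.231002 + 0.488934] / 0.817509 = 0.880646
d₂ = d₁ − σ√T = 0.880646 − 0.817509 = 0.063137
risk-neutral PD = N(−d₂) = N(-0.063137) = 0.474829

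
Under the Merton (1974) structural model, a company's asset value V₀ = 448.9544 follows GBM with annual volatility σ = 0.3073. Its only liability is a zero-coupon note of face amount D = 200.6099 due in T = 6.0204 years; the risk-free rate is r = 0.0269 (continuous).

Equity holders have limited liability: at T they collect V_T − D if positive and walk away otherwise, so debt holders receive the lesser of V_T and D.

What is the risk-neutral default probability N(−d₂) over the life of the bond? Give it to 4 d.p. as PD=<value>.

PD=0.1824

d₁ = [ln(V₀/D) + (r + σ²/2)T] / (σ√T)
   = [ln(448.9544/200.6099) + (0.0269 + 0.5·0.3073²)·6.0204] / (0.3073·√6.0204)
   = [0.805559 + 0.446212] / 0.754007 = 1.660159
d₂ = d₁ − σ√T = 1.660159 − 0.754007 = 0.906152
risk-neutral PD = N(−d₂) = N(-0.906152) = 0.182428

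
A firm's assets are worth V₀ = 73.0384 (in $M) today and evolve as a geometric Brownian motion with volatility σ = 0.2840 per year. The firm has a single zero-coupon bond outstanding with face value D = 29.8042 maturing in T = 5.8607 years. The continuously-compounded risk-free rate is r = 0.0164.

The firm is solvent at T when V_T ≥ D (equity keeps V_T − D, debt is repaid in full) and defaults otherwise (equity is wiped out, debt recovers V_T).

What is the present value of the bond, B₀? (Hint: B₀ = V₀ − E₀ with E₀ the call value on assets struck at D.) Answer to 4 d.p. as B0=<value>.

d₁ = [ln(V₀/D) + (r + σ²/2)T] / (σ√T)
   = [ln(73.0384/29.8042) + (0.0164 + 0.5·0.2840²)·5.8607] / (0.2840·√5.8607)
   = [0.896336 + 0.332466] / 0.687532 = 1.787264
d₂ = d₁ − σ√T = 1.787264 − 0.687532 = 1.099732
N(d₁) = 0.963053,  N(d₂) = 0.864276,  e^(−rT) = 0.908359
E₀ = V₀·N(d₁) − D·e^(−rT)·N(d₂)
   = 73.0384·0.963053 − 29.8042·0.908359·0.864276 = 46.941362
B₀ = V₀ − E₀ = 73.0384 − 46.941362 = 26.097038

B0=26.0970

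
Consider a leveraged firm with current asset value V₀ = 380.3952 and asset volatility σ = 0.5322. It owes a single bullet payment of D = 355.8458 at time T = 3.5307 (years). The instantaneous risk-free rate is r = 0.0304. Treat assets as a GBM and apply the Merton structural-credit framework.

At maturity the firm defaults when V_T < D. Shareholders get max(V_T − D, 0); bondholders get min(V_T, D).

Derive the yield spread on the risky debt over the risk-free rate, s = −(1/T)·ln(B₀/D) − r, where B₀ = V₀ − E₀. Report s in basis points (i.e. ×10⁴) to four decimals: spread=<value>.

d₁ = [ln(V₀/D) + (r + σ²/2)T] / (σ√T)
   = [ln(380.3952/355.8458) + (0.0304 + 0.5·0.5322²)·3.5307] / (0.5322·√3.5307)
   = [0.066713 + 0.607345] / 1.000012 = 0.674050
d₂ = d₁ − σ√T = 0.674050 − 1.000012 = -0.325962
N(d₁) = 0.749860,  N(d₂) = 0.372227,  e^(−rT) = 0.898226
E₀ = V₀·N(d₁) − D·e^(−rT)·N(d₂)
   = 380.3952·0.749860 − 355.8458·0.898226·0.372227 = 166.268465
B₀ = V₀ − E₀ = 380.3952 − 166.268465 = 214.126735
spread = −(1/T)·ln(B₀/D) − r = −(1/3.5307)·ln(214.126735/355.8458) − 0.0304 = 0.11346083
in basis points: 0.11346083 × 10⁴ = 1134.6083 bp

spread=1134.6083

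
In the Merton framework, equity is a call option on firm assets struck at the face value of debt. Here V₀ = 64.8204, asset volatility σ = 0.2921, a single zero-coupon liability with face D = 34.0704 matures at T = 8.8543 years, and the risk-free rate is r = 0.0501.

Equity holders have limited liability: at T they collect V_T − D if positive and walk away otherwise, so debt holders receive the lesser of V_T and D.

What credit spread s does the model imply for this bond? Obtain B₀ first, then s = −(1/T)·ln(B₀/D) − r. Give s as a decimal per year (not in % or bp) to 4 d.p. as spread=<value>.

d₁ = [ln(V₀/D) + (r + σ²/2)T] / (σ√T)
   = [ln(64.8204/34.0704) + (0.0501 + 0.5·0.2921²)·8.8543] / (0.2921·√8.8543)
   = [0.643191 + 0.821336] / 0.869178 = 1.684956
d₂ = d₁ − σ√T = 1.684956 − 0.869178 = 0.815779
N(d₁) = 0.954002,  N(d₂) = 0.792687,  e^(−rT) = 0.641722
E₀ = V₀·N(d₁) − D·e^(−rT)·N(d₂)
   = 64.8204·0.954002 − 34.0704·0.641722·0.792687 = 44.507684
B₀ = V₀ − E₀ = 64.8204 − 44.507684 = 20.312716
spread = −(1/T)·ln(B₀/D) − r = −(1/8.8543)·ln(20.312716/34.0704) − 0.0501 = 0.00831025

spread=0.0083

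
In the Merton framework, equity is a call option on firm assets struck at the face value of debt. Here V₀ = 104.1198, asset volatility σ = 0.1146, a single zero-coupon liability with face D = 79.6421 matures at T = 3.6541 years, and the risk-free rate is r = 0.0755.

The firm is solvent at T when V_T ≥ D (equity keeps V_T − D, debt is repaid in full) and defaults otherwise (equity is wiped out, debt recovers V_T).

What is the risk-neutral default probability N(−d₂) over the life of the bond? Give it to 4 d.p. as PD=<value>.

PD=0.0088

d₁ = [ln(V₀/D) + (r + σ²/2)T] / (σ√T)
   = [ln(104.1198/79.6421) + (0.0755 + 0.5·0.1146²)·3.6541] / (0.1146·√3.6541)
   = [0.267999 + 0.299879] / 0.219066 = 2.592274
d₂ = d₁ − σ√T = 2.592274 − 0.219066 = 2.373208
risk-neutral PD = N(−d₂) = N(-2.373208) = 0.008817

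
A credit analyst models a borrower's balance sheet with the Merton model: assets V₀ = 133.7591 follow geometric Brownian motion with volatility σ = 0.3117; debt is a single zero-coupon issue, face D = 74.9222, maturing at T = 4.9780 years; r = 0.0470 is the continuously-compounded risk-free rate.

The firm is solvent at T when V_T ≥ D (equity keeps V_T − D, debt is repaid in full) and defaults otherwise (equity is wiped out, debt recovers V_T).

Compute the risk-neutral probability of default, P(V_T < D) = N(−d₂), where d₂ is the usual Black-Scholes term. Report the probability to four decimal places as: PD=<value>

d₁ = [ln(V₀/D) + (r + σ²/2)T] / (σ√T)
   = [ln(133.7591/74.9222) + (0.0470 + 0.5·0.3117²)·4.9780] / (0.3117·√4.9780)
   = [0.579590 + 0.475789] / 0.695447 = 1.517555
d₂ = d₁ − σ√T = 1.517555 − 0.695447 = 0.822108
risk-neutral PD = N(−d₂) = N(-0.822108) = 0.205508

PD=0.2055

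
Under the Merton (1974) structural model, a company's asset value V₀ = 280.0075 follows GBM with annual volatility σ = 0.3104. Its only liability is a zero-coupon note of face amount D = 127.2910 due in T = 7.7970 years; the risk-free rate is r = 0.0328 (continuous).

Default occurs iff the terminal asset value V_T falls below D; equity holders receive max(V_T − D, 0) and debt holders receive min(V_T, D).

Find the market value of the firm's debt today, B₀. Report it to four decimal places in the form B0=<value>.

d₁ = [ln(V₀/D) + (r + σ²/2)T] / (σ√T)
   = [ln(280.0075/127.2910) + (0.0328 + 0.5·0.3104²)·7.7970] / (0.3104·√7.7970)
   = [0.788341 + 0.631355] / 0.866733 = 1.637984
d₂ = d₁ − σ√T = 1.637984 − 0.866733 = 0.771251
N(d₁) = 0.949288,  N(d₂) = 0.779721,  e^(−rT) = 0.774342
E₀ = V₀·N(d₁) − D·e^(−rT)·N(d₂)
   = 280.0075·0.949288 − 127.2910·0.774342·0.779721 = 188.953050
B₀ = V₀ − E₀ = 280.0075 − 188.953050 = 91.054450

B0=91.0544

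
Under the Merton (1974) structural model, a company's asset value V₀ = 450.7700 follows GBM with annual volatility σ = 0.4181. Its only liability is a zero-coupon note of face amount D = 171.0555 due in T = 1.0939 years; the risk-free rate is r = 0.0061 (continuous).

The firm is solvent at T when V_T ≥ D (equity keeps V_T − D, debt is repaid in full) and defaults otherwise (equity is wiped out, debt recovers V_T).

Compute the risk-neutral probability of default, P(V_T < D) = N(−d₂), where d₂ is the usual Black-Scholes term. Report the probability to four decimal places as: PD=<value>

d₁ = [ln(V₀/D) + (r + σ²/2)T] / (σ√T)
   = [ln(450.7700/171.0555) + (0.0061 + 0.5·0.4181²)·1.0939] / (0.4181·√1.0939)
   = [0.968969 + 0.102284] / 0.437289 = 2.449757
d₂ = d₁ − σ√T = 2.449757 − 0.437289 = 2.012468
risk-neutral PD = N(−d₂) = N(-2.012468) = 0.022085

PD=0.0221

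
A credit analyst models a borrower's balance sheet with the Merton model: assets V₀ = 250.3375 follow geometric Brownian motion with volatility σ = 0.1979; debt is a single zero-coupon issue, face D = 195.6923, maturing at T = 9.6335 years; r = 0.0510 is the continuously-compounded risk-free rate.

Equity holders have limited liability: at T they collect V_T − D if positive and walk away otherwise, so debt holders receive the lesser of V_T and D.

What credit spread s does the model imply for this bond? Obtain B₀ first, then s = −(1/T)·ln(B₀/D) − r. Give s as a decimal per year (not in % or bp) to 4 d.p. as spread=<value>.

d₁ = [ln(V₀/D) + (r + σ²/2)T] / (σ√T)
   = [ln(250.3375/195.6923) + (0.0510 + 0.5·0.1979²)·9.6335] / (0.1979·√9.6335)
   = [0.246266 + 0.679954] / 0.614240 = 1.507913
d₂ = d₁ − σ√T = 1.507913 − 0.614240 = 0.893674
N(d₁) = 0.934212,  N(d₂) = 0.814252,  e^(−rT) = 0.611825
E₀ = V₀·N(d₁) − D·e^(−rT)·N(d₂)
   = 250.3375·0.934212 − 195.6923·0.611825·0.814252 = 136.378254
B₀ = V₀ − E₀ = 250.3375 − 136.378254 = 113.959246
spread = −(1/T)·ln(B₀/D) − r = −(1/9.6335)·ln(113.959246/195.6923) − 0.0510 = 0.00512733

spread=0.0051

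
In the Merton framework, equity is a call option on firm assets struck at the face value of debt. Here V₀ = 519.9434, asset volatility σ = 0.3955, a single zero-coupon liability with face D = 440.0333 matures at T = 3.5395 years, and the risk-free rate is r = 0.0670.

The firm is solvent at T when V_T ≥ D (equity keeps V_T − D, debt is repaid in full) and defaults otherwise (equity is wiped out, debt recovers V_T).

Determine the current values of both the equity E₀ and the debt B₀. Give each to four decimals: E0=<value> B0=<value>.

d₁ = [ln(V₀/D) + (r + σ²/2)T] / (σ√T)
   = [ln(519.9434/440.0333) + (0.0670 + 0.5·0.3955²)·3.5395] / (0.3955·√3.5395)
   = [0.166870 + 0.513971] / 0.744076 = 0.915015
d₂ = d₁ − σ√T = 0.915015 − 0.744076 = 0.170939
N(d₁) = 0.819908,  N(d₂) = 0.567864,  e^(−rT) = 0.788876
E₀ = V₀·N(d₁) − D·e^(−rT)·N(d₂)
   = 519.9434·0.819908 − 440.0333·0.788876·0.567864 = 229.182276
B₀ = V₀ − E₀ = 519.9434 − 229.182276 = 290.761124

E0=229.1823 B0=290.7611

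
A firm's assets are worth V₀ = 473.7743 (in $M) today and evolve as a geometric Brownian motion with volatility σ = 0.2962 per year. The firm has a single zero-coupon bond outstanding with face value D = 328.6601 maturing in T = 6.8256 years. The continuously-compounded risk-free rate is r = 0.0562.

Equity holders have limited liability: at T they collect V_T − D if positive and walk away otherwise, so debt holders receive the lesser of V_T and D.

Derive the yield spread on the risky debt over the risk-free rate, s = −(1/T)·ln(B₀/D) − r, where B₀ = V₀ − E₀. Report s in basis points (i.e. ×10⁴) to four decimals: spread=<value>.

spread=146.2736

d₁ = [ln(V₀/D) + (r + σ²/2)T] / (σ√T)
   = [ln(473.7743/328.6601) + (0.0562 + 0.5·0.2962²)·6.8256] / (0.2962·√6.8256)
   = [0.365707 + 0.683019] / 0.773848 = 1.355210
d₂ = d₁ − σ√T = 1.355210 − 0.773848 = 0.581362
N(d₁) = 0.912325,  N(d₂) = 0.719502,  e^(−rT) = 0.681405
E₀ = V₀·N(d₁) − D·e^(−rT)·N(d₂)
   = 473.7743·0.912325 − 328.6601·0.681405·0.719502 = 271.103128
B₀ = V₀ − E₀ = 473.7743 − 271.103128 = 202.671172
spread = −(1/T)·ln(B₀/D) − r = −(1/6.8256)·ln(202.671172/328.6601) − 0.0562 = 0.01462736
in basis points: 0.01462736 × 10⁴ = 146.2736 bp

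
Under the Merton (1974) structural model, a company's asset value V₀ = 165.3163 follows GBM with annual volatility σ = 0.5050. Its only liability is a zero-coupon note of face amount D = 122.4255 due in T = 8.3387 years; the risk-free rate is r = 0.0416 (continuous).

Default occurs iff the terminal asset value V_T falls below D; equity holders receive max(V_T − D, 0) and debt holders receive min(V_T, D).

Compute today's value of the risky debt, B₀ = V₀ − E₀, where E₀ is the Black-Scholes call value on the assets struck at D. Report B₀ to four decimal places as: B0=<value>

B0=53.4568

d₁ = [ln(V₀/D) + (r + σ²/2)T] / (σ√T)
   = [ln(165.3163/122.4255) + (0.0416 + 0.5·0.5050²)·8.3387] / (0.5050·√8.3387)
   = [0.300358 + 1.410178] / 1.458279 = 1.172983
d₂ = d₁ − σ√T = 1.172983 − 1.458279 = -0.285296
N(d₁) = 0.879599,  N(d₂) = 0.387709,  e^(−rT) = 0.706883
E₀ = V₀·N(d₁) − D·e^(−rT)·N(d₂)
   = 165.3163·0.879599 − 122.4255·0.706883·0.387709 = 111.859481
B₀ = V₀ − E₀ = 165.3163 − 111.859481 = 53.456819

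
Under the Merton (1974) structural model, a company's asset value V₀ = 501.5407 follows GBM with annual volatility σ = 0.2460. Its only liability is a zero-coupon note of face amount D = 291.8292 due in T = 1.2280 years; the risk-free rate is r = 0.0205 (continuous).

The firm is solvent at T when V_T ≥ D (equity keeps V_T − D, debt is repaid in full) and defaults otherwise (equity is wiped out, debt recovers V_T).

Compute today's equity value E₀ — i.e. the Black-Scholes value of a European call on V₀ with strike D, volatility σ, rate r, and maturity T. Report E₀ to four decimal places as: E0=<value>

d₁ = [ln(V₀/D) + (r + σ²/2)T] / (σ√T)
   = [ln(501.5407/291.8292) + (0.0205 + 0.5·0.2460²)·1.2280] / (0.2460·√1.2280)
   = [0.541516 + 0.062331] / 0.272605 = 2.215096
d₂ = d₁ − σ√T = 2.215096 − 0.272605 = 1.942491
N(d₁) = 0.986623,  N(d₂) = 0.973961,  e^(−rT) = 0.975140
E₀ = V₀·N(d₁) − D·e^(−rT)·N(d₂)
   = 501.5407·0.986623 − 291.8292·0.975140·0.973961 = 217.667324

E0=217.6673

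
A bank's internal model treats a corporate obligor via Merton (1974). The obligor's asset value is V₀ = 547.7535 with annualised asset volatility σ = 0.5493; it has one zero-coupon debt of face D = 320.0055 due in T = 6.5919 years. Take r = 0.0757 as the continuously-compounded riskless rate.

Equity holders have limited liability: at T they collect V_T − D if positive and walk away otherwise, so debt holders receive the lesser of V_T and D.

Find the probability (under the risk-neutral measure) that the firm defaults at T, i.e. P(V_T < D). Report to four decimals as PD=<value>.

d₁ = [ln(V₀/D) + (r + σ²/2)T] / (σ√T)
   = [ln(547.7535/320.0055) + (0.0757 + 0.5·0.5493²)·6.5919] / (0.5493·√6.5919)
   = [0.537487 + 1.493495] / 1.410311 = 1.440096
d₂ = d₁ − σ√T = 1.440096 − 1.410311 = 0.029784
risk-neutral PD = N(−d₂) = N(-0.029784) = 0.488119

PD=0.4881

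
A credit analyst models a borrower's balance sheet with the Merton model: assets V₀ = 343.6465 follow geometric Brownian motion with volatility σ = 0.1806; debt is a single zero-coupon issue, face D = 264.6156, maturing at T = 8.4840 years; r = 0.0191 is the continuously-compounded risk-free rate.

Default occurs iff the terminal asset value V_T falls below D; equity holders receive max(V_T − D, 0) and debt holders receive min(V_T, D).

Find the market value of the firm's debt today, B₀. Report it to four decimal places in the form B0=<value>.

B0=207.9476

d₁ = [ln(V₀/D) + (r + σ²/2)T] / (σ√T)
   = [ln(343.6465/264.6156) + (0.0191 + 0.5·0.1806²)·8.4840] / (0.1806·√8.4840)
   = [0.261335 + 0.300403] / 0.526039 = 1.067864
d₂ = d₁ − σ√T = 1.067864 − 0.526039 = 0.541825
N(d₁) = 0.857209,  N(d₂) = 0.706030,  e^(−rT) = 0.850403
E₀ = V₀·N(d₁) − D·e^(−rT)·N(d₂)
   = 343.6465·0.857209 − 264.6156·0.850403·0.706030 = 135.698860
B₀ = V₀ − E₀ = 343.6465 − 135.698860 = 207.947640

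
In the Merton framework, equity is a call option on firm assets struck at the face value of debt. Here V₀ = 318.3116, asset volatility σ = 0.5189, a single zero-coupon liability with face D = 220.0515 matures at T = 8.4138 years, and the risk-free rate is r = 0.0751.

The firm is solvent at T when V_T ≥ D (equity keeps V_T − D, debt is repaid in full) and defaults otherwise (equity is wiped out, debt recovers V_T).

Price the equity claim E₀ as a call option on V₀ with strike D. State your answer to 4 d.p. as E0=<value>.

E0=239.0259

d₁ = [ln(V₀/D) + (r + σ²/2)T] / (σ√T)
   = [ln(318.3116/220.0515) + (0.0751 + 0.5·0.5189²)·8.4138] / (0.5189·√8.4138)
   = [0.369169 + 1.764615] / 1.505150 = 1.417655
d₂ = d₁ − σ√T = 1.417655 − 1.505150 = -0.087495
N(d₁) = 0.921854,  N(d₂) = 0.465139,  e^(−rT) = 0.531593
E₀ = V₀·N(d₁) − D·e^(−rT)·N(d₂)
   = 318.3116·0.921854 − 220.0515·0.531593·0.465139 = 239.025898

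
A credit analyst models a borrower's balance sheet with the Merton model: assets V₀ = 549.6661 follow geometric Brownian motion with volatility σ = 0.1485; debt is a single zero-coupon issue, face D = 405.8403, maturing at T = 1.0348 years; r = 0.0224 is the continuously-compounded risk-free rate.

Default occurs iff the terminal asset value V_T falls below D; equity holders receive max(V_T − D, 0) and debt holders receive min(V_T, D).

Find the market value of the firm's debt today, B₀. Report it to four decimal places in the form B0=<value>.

B0=396.1579

d₁ = [ln(V₀/D) + (r + σ²/2)T] / (σ√T)
   = [ln(549.6661/405.8403) + (0.0224 + 0.5·0.1485²)·1.0348] / (0.1485·√1.0348)
   = [0.303351 + 0.034589] / 0.151062 = 2.237102
d₂ = d₁ − σ√T = 2.237102 − 0.151062 = 2.086040
N(d₁) = 0.987360,  N(d₂) = 0.981512,  e^(−rT) = 0.977087
E₀ = V₀·N(d₁) − D·e^(−rT)·N(d₂)
   = 549.6661·0.987360 − 405.8403·0.977087·0.981512 = 153.508158
B₀ = V₀ − E₀ = 549.6661 − 153.508158 = 396.157942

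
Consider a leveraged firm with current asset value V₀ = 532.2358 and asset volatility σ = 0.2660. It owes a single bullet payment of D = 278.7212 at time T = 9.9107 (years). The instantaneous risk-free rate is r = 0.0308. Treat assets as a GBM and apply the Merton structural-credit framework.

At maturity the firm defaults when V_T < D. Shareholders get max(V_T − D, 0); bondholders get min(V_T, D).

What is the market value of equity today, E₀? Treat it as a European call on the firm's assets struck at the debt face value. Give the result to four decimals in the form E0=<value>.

E0=343.4931

d₁ = [ln(V₀/D) + (r + σ²/2)T] / (σ√T)
   = [ln(532.2358/278.7212) + (0.0308 + 0.5·0.2660²)·9.9107] / (0.2660·√9.9107)
   = [0.646875 + 0.655870] / 0.837402 = 1.555699
d₂ = d₁ − σ√T = 1.555699 − 0.837402 = 0.718297
N(d₁) = 0.940110,  N(d₂) = 0.763713,  e^(−rT) = 0.736939
E₀ = V₀·N(d₁) − D·e^(−rT)·N(d₂)
   = 532.2358·0.940110 − 278.7212·0.736939·0.763713 = 343.493134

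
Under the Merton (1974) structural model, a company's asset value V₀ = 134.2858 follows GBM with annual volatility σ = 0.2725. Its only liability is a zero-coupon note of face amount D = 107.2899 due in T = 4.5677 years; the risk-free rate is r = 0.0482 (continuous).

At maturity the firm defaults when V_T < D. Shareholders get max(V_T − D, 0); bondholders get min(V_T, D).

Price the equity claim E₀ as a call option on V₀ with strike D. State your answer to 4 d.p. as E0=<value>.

d₁ = [ln(V₀/D) + (r + σ²/2)T] / (σ√T)
   = [ln(134.2858/107.2899) + (0.0482 + 0.5·0.2725²)·4.5677] / (0.2725·√4.5677)
   = [0.224436 + 0.389753] / 0.582392 = 1.054598
d₂ = d₁ − σ√T = 1.054598 − 0.582392 = 0.472206
N(d₁) = 0.854195,  N(d₂) = 0.681610,  e^(−rT) = 0.802388
E₀ = V₀·N(d₁) − D·e^(−rT)·N(d₂)
   = 134.2858·0.854195 − 107.2899·0.802388·0.681610 = 56.027776

E0=56.0278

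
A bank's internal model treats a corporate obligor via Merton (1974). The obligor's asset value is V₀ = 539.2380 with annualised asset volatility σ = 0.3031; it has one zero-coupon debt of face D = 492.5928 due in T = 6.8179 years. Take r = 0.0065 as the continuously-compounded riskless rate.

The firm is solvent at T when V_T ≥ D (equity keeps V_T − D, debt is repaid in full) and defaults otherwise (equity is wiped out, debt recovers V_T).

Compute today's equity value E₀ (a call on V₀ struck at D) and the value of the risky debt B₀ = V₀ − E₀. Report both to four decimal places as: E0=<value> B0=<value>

E0=191.5832 B0=347.6548

d₁ = [ln(V₀/D) + (r + σ²/2)T] / (σ√T)
   = [ln(539.2380/492.5928) + (0.0065 + 0.5·0.3031²)·6.8179] / (0.3031·√6.8179)
   = [0.090474 + 0.357495] / 0.791428 = 0.566027
d₂ = d₁ − σ√T = 0.566027 − 0.791428 = -0.225401
N(d₁) = 0.714312,  N(d₂) = 0.410834,  e^(−rT) = 0.956651
E₀ = V₀·N(d₁) − D·e^(−rT)·N(d₂)
   = 539.2380·0.714312 − 492.5928·0.956651·0.410834 = 191.583211
B₀ = V₀ − E₀ = 539.2380 − 191.583211 = 347.654789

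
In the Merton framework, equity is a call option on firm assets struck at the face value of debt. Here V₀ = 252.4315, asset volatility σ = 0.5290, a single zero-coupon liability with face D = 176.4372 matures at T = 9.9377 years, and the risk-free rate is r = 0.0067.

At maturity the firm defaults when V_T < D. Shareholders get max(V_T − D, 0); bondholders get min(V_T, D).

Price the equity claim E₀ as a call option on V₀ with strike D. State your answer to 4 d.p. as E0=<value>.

d₁ = [ln(V₀/D) + (r + σ²/2)T] / (σ√T)
   = [ln(252.4315/176.4372) + (0.0067 + 0.5·0.5290²)·9.9377] / (0.5290·√9.9377)
   = [0.358175 + 1.457071] / 1.667626 = 1.088521
d₂ = d₁ − σ√T = 1.088521 − 1.667626 = -0.579105
N(d₁) = 0.861817,  N(d₂) = 0.281259,  e^(−rT) = 0.935586
E₀ = V₀·N(d₁) − D·e^(−rT)·N(d₂)
   = 252.4315·0.861817 − 176.4372·0.935586·0.281259 = 171.121809

E0=171.1218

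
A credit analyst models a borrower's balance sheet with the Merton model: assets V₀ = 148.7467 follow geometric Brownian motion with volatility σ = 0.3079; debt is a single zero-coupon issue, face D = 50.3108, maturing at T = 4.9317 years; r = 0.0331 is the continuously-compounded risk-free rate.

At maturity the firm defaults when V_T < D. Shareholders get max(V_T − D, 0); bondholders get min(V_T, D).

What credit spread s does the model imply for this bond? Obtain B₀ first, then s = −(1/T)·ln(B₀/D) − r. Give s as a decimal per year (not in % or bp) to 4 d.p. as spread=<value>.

d₁ = [ln(V₀/D) + (r + σ²/2)T] / (σ√T)
   = [ln(148.7467/50.3108) + (0.0331 + 0.5·0.3079²)·4.9317] / (0.3079·√4.9317)
   = [1.084025 + 0.397008] / 0.683767 = 2.165991
d₂ = d₁ − σ√T = 2.165991 − 0.683767 = 1.482224
N(d₁) = 0.984844,  N(d₂) = 0.930860,  e^(−rT) = 0.849388
E₀ = V₀·N(d₁) − D·e^(−rT)·N(d₂)
   = 148.7467·0.984844 − 50.3108·0.849388·0.930860 = 106.713518
B₀ = V₀ − E₀ = 148.7467 − 106.713518 = 42.033182
spread = −(1/T)·ln(B₀/D) − r = −(1/4.9317)·ln(42.033182/50.3108) − 0.0331 = 0.00334999

spread=0.0033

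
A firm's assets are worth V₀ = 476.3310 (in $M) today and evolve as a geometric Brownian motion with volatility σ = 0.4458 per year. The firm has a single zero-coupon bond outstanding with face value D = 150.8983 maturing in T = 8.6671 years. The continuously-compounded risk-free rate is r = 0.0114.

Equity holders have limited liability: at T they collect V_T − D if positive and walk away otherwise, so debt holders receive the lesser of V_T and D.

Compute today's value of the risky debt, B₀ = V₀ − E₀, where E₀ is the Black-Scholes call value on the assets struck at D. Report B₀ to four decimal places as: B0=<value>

d₁ = [ln(V₀/D) + (r + σ²/2)T] / (σ√T)
   = [ln(476.3310/150.8983) + (0.0114 + 0.5·0.4458²)·8.6671] / (0.4458·√8.6671)
   = [1.149507 + 0.960044] / 1.312432 = 1.607360
d₂ = d₁ − σ√T = 1.607360 − 1.312432 = 0.294927
N(d₁) = 0.946012,  N(d₂) = 0.615975,  e^(−rT) = 0.905919
E₀ = V₀·N(d₁) − D·e^(−rT)·N(d₂)
   = 476.3310·0.946012 − 150.8983·0.905919·0.615975 = 366.410101
B₀ = V₀ − E₀ = 476.3310 − 366.410101 = 109.920899

B0=109.9209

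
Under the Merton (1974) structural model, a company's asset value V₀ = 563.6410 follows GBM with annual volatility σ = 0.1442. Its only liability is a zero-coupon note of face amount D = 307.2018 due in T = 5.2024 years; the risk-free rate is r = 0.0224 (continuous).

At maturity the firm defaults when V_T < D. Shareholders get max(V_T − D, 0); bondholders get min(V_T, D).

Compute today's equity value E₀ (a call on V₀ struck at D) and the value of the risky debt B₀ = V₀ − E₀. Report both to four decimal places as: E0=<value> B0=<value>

d₁ = [ln(V₀/D) + (r + σ²/2)T] / (σ√T)
   = [ln(563.6410/307.2018) + (0.0224 + 0.5·0.1442²)·5.2024] / (0.1442·√5.2024)
   = [0.606913 + 0.170622] / 0.328902 = 2.364029
d₂ = d₁ − σ√T = 2.364029 − 0.328902 = 2.035126
N(d₁) = 0.990961,  N(d₂) = 0.979081,  e^(−rT) = 0.890000
E₀ = V₀·N(d₁) − D·e^(−rT)·N(d₂)
   = 563.6410·0.990961 − 307.2018·0.890000·0.979081 = 290.856277
B₀ = V₀ − E₀ = 563.6410 − 290.856277 = 272.784723

E0=290.8563 B0=272.7847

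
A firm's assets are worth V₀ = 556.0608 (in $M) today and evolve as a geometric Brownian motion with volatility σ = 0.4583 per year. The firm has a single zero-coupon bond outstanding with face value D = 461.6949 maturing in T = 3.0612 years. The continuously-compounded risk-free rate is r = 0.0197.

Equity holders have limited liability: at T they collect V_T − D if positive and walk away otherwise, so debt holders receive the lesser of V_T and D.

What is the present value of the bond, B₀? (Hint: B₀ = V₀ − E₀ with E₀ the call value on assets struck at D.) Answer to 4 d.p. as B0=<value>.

d₁ = [ln(V₀/D) + (r + σ²/2)T] / (σ√T)
   = [ln(556.0608/461.6949) + (0.0197 + 0.5·0.4583²)·3.0612] / (0.4583·√3.0612)
   = [0.185973 + 0.381791] / 0.801855 = 0.708064
d₂ = d₁ − σ√T = 0.708064 − 0.801855 = -0.093791
N(d₁) = 0.760547,  N(d₂) = 0.462638,  e^(−rT) = 0.941477
E₀ = V₀·N(d₁) − D·e^(−rT)·N(d₂)
   = 556.0608·0.760547 − 461.6949·0.941477·0.462638 = 221.813468
B₀ = V₀ − E₀ = 556.0608 − 221.813468 = 334.247332

B0=334.2473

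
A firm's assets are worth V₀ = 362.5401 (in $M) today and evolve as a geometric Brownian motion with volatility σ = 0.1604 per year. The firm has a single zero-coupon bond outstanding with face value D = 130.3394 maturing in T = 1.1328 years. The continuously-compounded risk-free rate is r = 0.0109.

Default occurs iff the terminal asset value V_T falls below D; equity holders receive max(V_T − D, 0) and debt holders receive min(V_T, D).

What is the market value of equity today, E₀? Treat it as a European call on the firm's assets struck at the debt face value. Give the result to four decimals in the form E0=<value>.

E0=233.8002

d₁ = [ln(V₀/D) + (r + σ²/2)T] / (σ√T)
   = [ln(362.5401/130.3394) + (0.0109 + 0.5·0.1604²)·1.1328] / (0.1604·√1.1328)
   = [1.022993 + 0.026920] / 0.170719 = 6.149962
d₂ = d₁ − σ√T = 6.149962 − 0.170719 = 5.979243
N(d₁) = 1.000000,  N(d₂) = 1.000000,  e^(−rT) = 0.987728
E₀ = V₀·N(d₁) − D·e^(−rT)·N(d₂)
   = 362.5401·1.000000 − 130.3394·0.987728·1.000000 = 233.800173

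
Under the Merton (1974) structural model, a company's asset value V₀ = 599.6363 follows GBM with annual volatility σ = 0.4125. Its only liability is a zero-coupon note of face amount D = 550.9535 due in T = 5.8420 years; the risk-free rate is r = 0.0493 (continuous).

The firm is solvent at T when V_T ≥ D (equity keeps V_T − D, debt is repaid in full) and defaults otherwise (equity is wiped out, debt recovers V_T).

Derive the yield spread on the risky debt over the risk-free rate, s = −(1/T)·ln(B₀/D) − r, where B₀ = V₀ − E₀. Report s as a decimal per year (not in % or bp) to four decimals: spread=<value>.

d₁ = [ln(V₀/D) + (r + σ²/2)T] / (σ√T)
   = [ln(599.6363/550.9535) + (0.0493 + 0.5·0.4125²)·5.8420] / (0.4125·√5.8420)
   = [0.084673 + 0.785037] / 0.997022 = 0.872308
d₂ = d₁ − σ√T = 0.872308 − 0.997022 = -0.124714
N(d₁) = 0.808480,  N(d₂) = 0.450375,  e^(−rT) = 0.749754
E₀ = V₀·N(d₁) − D·e^(−rT)·N(d₂)
   = 599.6363·0.808480 − 550.9535·0.749754·0.450375 = 298.753212
B₀ = V₀ − E₀ = 599.6363 − 298.753212 = 300.883088
spread = −(1/T)·ln(B₀/D) − r = −(1/5.8420)·ln(300.883088/550.9535) − 0.0493 = 0.05424821

spread=0.0542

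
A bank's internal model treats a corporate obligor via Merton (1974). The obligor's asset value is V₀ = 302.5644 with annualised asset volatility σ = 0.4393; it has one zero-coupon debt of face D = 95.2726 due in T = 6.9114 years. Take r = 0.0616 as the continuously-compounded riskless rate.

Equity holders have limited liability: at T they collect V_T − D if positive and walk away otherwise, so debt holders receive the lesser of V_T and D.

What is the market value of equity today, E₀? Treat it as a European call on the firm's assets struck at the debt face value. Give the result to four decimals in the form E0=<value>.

d₁ = [ln(V₀/D) + (r + σ²/2)T] / (σ√T)
   = [ln(302.5644/95.2726) + (0.0616 + 0.5·0.4393²)·6.9114] / (0.4393·√6.9114)
   = [1.155552 + 1.092639] / 1.154900 = 1.946655
d₂ = d₁ − σ√T = 1.946655 − 1.154900 = 0.791755
N(d₁) = 0.974212,  N(d₂) = 0.785748,  e^(−rT) = 0.653285
E₀ = V₀·N(d₁) − D·e^(−rT)·N(d₂)
   = 302.5644·0.974212 − 95.2726·0.653285·0.785748 = 245.856771

E0=245.8568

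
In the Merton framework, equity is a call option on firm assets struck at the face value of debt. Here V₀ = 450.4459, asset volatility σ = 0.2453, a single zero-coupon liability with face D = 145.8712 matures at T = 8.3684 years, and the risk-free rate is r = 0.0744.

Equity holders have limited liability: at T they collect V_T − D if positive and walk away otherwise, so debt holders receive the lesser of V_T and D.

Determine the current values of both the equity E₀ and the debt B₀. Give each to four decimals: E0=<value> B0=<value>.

E0=372.4610 B0=77.9849

d₁ = [ln(V₀/D) + (r + σ²/2)T] / (σ√T)
   = [ln(450.4459/145.8712) + (0.0744 + 0.5·0.2453²)·8.3684] / (0.2453·√8.3684)
   = [1.127514 + 0.874381] / 0.709608 = 2.821126
d₂ = d₁ − σ√T = 2.821126 − 0.709608 = 2.111518
N(d₁) = 0.997607,  N(d₂) = 0.982636,  e^(−rT) = 0.536543
E₀ = V₀·N(d₁) − D·e^(−rT)·N(d₂)
   = 450.4459·0.997607 − 145.8712·0.536543·0.982636 = 372.460953
B₀ = V₀ − E₀ = 450.4459 − 372.460953 = 77.984947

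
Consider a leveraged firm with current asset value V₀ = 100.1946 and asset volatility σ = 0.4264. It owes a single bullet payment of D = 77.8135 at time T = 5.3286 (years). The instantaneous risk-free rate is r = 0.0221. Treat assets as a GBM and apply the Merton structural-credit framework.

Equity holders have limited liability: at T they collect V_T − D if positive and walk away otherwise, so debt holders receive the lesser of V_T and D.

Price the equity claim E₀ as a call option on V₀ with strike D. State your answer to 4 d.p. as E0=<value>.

d₁ = [ln(V₀/D) + (r + σ²/2)T] / (σ√T)
   = [ln(100.1946/77.8135) + (0.0221 + 0.5·0.4264²)·5.3286] / (0.4264·√5.3286)
   = [0.252799 + 0.602177] / 0.984292 = 0.868621
d₂ = d₁ − σ√T = 0.868621 − 0.984292 = -0.115671
N(d₁) = 0.807473,  N(d₂) = 0.453957,  e^(−rT) = 0.888908
E₀ = V₀·N(d₁) − D·e^(−rT)·N(d₂)
   = 100.1946·0.807473 − 77.8135·0.888908·0.453957 = 49.504669

E0=49.5047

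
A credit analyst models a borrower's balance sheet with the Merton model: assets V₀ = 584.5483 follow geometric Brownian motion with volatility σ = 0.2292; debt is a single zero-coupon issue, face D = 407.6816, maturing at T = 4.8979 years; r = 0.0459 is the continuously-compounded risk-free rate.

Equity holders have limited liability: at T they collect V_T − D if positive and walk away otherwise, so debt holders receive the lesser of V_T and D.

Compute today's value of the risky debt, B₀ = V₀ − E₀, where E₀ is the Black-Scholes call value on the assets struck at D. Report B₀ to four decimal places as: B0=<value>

d₁ = [ln(V₀/D) + (r + σ²/2)T] / (σ√T)
   = [ln(584.5483/407.6816) + (0.0459 + 0.5·0.2292²)·4.8979] / (0.2292·√4.8979)
   = [0.360353 + 0.353463] / 0.507247 = 1.407236
d₂ = d₁ − σ√T = 1.407236 − 0.507247 = 0.899989
N(d₁) = 0.920321,  N(d₂) = 0.815937,  e^(−rT) = 0.798665
E₀ = V₀·N(d₁) − D·e^(−rT)·N(d₂)
   = 584.5483·0.920321 − 407.6816·0.798665·0.815937 = 272.302325
B₀ = V₀ − E₀ = 584.5483 − 272.302325 = 312.245975

B0=312.2460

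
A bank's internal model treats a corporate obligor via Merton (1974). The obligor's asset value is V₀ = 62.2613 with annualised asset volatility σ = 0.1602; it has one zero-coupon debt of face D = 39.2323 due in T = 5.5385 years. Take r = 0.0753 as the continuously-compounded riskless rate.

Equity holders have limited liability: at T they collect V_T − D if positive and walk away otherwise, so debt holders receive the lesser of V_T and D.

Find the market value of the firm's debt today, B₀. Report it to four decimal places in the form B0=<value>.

d₁ = [ln(V₀/D) + (r + σ²/2)T] / (σ√T)
   = [ln(62.2613/39.2323) + (0.0753 + 0.5·0.1602²)·5.5385] / (0.1602·√5.5385)
   = [0.461840 + 0.488119] / 0.377015 = 2.519685
d₂ = d₁ − σ√T = 2.519685 − 0.377015 = 2.142670
N(d₁) = 0.994127,  N(d₂) = 0.983930,  e^(−rT) = 0.658989
E₀ = V₀·N(d₁) − D·e^(−rT)·N(d₂)
   = 62.2613·0.994127 − 39.2323·0.658989·0.983930 = 36.457464
B₀ = V₀ − E₀ = 62.2613 − 36.457464 = 25.803836

B0=25.8038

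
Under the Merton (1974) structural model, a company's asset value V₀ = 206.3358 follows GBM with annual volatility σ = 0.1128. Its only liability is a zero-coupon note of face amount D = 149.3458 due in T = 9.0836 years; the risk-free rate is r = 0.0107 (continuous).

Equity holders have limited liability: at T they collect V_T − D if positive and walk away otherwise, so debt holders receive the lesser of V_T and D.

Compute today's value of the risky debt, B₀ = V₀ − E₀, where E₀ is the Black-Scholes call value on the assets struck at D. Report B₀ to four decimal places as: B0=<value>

B0=132.5856

d₁ = [ln(V₀/D) + (r + σ²/2)T] / (σ√T)
   = [ln(206.3358/149.3458) + (0.0107 + 0.5·0.1128²)·9.0836] / (0.1128·√9.0836)
   = [0.323241 + 0.154984] / 0.339968 = 1.406674
d₂ = d₁ − σ√T = 1.406674 − 0.339968 = 1.066706
N(d₁) = 0.920238,  N(d₂) = 0.856948,  e^(−rT) = 0.907379
E₀ = V₀·N(d₁) − D·e^(−rT)·N(d₂)
   = 206.3358·0.920238 − 149.3458·0.907379·0.856948 = 73.750215
B₀ = V₀ − E₀ = 206.3358 − 73.750215 = 132.585585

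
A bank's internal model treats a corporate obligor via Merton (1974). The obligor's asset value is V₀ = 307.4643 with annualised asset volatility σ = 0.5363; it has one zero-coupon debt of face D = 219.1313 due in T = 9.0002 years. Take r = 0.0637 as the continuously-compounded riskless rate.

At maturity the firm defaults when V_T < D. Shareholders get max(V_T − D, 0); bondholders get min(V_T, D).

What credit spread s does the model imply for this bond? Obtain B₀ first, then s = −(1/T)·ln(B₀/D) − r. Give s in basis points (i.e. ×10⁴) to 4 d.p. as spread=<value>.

spread=534.6762

d₁ = [ln(V₀/D) + (r + σ²/2)T] / (σ√T)
   = [ln(307.4643/219.1313) + (0.0637 + 0.5·0.5363²)·9.0002] / (0.5363·√9.0002)
   = [0.338688 + 1.867621] / 1.608918 = 1.371300
d₂ = d₁ − σ√T = 1.371300 − 1.608918 = -0.237618
N(d₁) = 0.914859,  N(d₂) = 0.406089,  e^(−rT) = 0.563655
E₀ = V₀·N(d₁) − D·e^(−rT)·N(d₂)
   = 307.4643·0.914859 − 219.1313·0.563655·0.406089 = 231.128728
B₀ = V₀ − E₀ = 307.4643 − 231.128728 = 76.335572
spread = −(1/T)·ln(B₀/D) − r = −(1/9.0002)·ln(76.335572/219.1313) − 0.0637 = 0.05346762
in basis points: 0.05346762 × 10⁴ = 534.6762 bp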